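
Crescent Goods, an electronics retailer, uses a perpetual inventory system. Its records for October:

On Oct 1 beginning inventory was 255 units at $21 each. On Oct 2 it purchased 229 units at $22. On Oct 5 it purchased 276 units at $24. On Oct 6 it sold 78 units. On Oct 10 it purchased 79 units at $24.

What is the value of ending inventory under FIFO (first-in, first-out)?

Ending inventory = $17,275

Oct 6, 78 sold [FIFO — oldest first]: 78 @ $21 = $1,638
Ending inventory: 177 @ $21 + 229 @ $22 + 276 @ $24 + 79 @ $24 = $17,275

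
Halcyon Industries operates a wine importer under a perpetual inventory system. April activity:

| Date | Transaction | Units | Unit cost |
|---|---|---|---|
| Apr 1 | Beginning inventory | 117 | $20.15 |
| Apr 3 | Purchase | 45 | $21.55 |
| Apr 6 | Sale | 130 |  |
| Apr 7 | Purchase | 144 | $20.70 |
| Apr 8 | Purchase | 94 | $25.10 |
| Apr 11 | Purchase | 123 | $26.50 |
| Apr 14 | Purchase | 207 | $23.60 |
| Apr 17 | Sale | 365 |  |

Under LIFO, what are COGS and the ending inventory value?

Apr 6, 130 sold [LIFO — newest first]: 45 @ $21.55 + 85 @ $20.15 = $2,682.50
Apr 17, 365 sold [LIFO — newest first]: 207 @ $23.60 + 123 @ $26.50 + 35 @ $25.10 = $9,023.20
Total COGS = $2,682.50 + $9,023.20 = $11,705.70
Ending inventory: 32 @ $20.15 + 144 @ $20.70 + 59 @ $25.10 = $5,106.50
Check: goods available $16,812.20 = COGS $11,705.70 + ending $5,106.50

COGS = $11,705.70; ending inventory = $5,106.50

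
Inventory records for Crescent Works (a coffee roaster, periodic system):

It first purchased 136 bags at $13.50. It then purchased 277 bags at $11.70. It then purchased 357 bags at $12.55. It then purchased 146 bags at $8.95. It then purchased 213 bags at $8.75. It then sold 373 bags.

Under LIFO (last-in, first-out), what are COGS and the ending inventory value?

Sale 1 (373) [LIFO — newest first]: 213 @ $8.75 + 146 @ $8.95 + 14 @ $12.55 = $3,346.15
Ending inventory: 136 @ $13.50 + 277 @ $11.70 + 343 @ $12.55 = $9,381.55

COGS = $3,346.15; ending inventory = $9,381.55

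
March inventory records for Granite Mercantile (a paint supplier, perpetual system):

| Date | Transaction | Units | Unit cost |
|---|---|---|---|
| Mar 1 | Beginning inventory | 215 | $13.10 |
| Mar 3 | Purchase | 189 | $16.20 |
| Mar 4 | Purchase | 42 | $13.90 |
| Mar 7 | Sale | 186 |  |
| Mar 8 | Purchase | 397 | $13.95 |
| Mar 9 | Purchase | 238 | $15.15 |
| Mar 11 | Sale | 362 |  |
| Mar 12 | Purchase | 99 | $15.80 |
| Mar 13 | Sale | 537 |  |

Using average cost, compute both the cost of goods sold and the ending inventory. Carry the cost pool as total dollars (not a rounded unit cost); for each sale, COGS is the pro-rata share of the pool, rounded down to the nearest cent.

COGS = $15,779.25; ending inventory = $1,390.90

After Mar 1: 215 on hand, pool $2,816.50 (≈ $13.1000 each)
After Mar 3: 404 on hand, pool $5,878.30 (≈ $14.5502 each)
After Mar 4: 446 on hand, pool $6,462.10 (≈ $14.4890 each)
Mar 7, sell 186: 186/446 × $6,462.10 → $2,694.95
After Mar 8: 657 on hand, pool $9,305.30 (≈ $14.1633 each)
After Mar 9: 895 on hand, pool $12,911.00 (≈ $14.4257 each)
Mar 11, sell 362: 362/895 × $12,911.00 → $5,222.10
After Mar 12: 632 on hand, pool $9,253.10 (≈ $14.6410 each)
Mar 13, sell 537: 537/632 × $9,253.10 → $7,862.20
Total COGS = $2,694.95 + $5,222.10 + $7,862.20 = $15,779.25
Ending inventory (cost pool remaining) = $1,390.90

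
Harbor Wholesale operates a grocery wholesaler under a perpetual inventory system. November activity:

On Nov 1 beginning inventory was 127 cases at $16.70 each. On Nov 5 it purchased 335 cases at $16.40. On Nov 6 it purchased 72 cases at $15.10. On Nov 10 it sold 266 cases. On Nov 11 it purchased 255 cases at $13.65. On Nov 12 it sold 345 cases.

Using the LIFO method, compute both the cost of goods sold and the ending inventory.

COGS = $9,225.55; ending inventory = $2,957.30

Nov 10, 266 sold [LIFO — newest first]: 72 @ $15.10 + 194 @ $16.40 = $4,268.80
Nov 12, 345 sold [LIFO — newest first]: 255 @ $13.65 + 90 @ $16.40 = $4,956.75
Total COGS = $4,268.80 + $4,956.75 = $9,225.55
Ending inventory: 127 @ $16.70 + 51 @ $16.40 = $2,957.30
Check: goods available $12,182.85 = COGS $9,225.55 + ending $2,957.30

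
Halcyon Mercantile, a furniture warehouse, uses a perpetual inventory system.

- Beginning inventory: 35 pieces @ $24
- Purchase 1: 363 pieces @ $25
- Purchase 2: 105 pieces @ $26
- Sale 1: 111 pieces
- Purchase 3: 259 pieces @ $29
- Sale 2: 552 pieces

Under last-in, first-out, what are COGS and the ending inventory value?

Sale 1 (111) [LIFO — newest first]: 105 @ $26 + 6 @ $25 = $2,880
Sale 2 (552) [LIFO — newest first]: 259 @ $29 + 293 @ $25 = $14,836
Total COGS = $2,880 + $14,836 = $17,716
Ending inventory: 35 @ $24 + 64 @ $25 = $2,440
Check: goods available $20,156 = COGS $17,716 + ending $2,440

COGS = $17,716; ending inventory = $2,440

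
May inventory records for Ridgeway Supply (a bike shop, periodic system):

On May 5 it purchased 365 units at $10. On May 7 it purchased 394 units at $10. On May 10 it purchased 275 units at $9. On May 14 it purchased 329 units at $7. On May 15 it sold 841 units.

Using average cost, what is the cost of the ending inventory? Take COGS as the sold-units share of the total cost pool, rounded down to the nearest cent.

Ending inventory = $4,736.69

May 15, sell 841: 841/1363 × $12,368.00 → $7,631.31
Ending inventory (cost pool remaining) = $4,736.69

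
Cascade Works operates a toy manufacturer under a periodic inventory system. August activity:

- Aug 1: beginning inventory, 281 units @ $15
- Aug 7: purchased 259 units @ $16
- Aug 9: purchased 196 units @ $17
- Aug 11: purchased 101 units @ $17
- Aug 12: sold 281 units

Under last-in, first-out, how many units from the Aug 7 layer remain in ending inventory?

Aug 12, 281 sold [LIFO — newest first]: 101 @ $17 + 180 @ $17 = $4,777
Ending inventory: 281 @ $15 + 259 @ $16 + 16 @ $17 = $8,631

259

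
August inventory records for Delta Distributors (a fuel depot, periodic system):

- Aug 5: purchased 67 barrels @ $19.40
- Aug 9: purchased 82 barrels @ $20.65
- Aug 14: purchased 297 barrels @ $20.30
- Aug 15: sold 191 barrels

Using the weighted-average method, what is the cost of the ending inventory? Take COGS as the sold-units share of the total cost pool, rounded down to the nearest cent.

Ending inventory = $5,158.44

Aug 15, sell 191: 191/446 × $9,022.20 → $3,863.76
Ending inventory (cost pool remaining) = $5,158.44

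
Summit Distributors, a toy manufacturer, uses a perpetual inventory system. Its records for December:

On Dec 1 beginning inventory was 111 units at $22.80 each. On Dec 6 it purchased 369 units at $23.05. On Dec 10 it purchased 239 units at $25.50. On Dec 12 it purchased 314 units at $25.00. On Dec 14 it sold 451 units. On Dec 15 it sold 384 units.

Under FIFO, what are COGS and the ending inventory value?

Dec 14, 451 sold [FIFO — oldest first]: 111 @ $22.80 + 340 @ $23.05 = $10,367.80
Dec 15, 384 sold [FIFO — oldest first]: 29 @ $23.05 + 239 @ $25.50 + 116 @ $25.00 = $9,662.95
Total COGS = $10,367.80 + $9,662.95 = $20,030.75
Ending inventory: 198 @ $25.00 = $4,950.00

COGS = $20,030.75; ending inventory = $4,950.00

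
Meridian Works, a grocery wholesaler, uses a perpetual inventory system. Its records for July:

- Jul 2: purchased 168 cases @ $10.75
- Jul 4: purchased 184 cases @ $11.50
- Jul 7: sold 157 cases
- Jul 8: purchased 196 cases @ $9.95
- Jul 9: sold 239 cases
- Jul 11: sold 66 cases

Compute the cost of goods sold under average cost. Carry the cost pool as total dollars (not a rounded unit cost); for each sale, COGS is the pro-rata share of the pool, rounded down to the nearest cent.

After Jul 2: 168 on hand, pool $1,806.00 (≈ $10.7500 each)
After Jul 4: 352 on hand, pool $3,922.00 (≈ $11.1420 each)
Jul 7, sell 157: 157/352 × $3,922.00 → $1,749.30
After Jul 8: 391 on hand, pool $4,122.90 (≈ $10.5445 each)
Jul 9, sell 239: 239/391 × $4,122.90 → $2,520.13
Jul 11, sell 66: 66/152 × $1,602.77 → $695.93
Total COGS = $1,749.30 + $2,520.13 + $695.93 = $4,965.36
Ending inventory (cost pool remaining) = $906.84
Check: goods available $5,872.20 = COGS $4,965.36 + ending $906.84

COGS = $4,965.36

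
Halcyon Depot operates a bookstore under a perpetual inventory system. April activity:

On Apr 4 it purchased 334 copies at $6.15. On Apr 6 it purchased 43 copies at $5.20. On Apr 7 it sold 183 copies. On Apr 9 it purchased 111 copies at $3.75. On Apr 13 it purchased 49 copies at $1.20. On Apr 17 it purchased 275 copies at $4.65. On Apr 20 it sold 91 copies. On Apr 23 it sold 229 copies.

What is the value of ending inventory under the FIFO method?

Ending inventory = $1,319.55

Apr 7, 183 sold [FIFO — oldest first]: 183 @ $6.15 = $1,125.45
Apr 20, 91 sold [FIFO — oldest first]: 91 @ $6.15 = $559.65
Apr 23, 229 sold [FIFO — oldest first]: 60 @ $6.15 + 43 @ $5.20 + 111 @ $3.75 + 15 @ $1.20 = $1,026.85
Total COGS = $1,125.45 + $559.65 + $1,026.85 = $2,711.95
Ending inventory: 34 @ $1.20 + 275 @ $4.65 = $1,319.55
Check: goods available $4,031.50 = COGS $2,711.95 + ending $1,319.55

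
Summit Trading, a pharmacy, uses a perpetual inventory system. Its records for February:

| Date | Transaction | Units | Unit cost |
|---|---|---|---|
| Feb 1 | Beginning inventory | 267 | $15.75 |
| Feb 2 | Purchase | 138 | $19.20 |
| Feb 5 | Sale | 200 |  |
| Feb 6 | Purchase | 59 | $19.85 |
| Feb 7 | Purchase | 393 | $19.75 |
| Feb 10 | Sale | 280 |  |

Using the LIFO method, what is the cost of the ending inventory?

Feb 5, 200 sold [LIFO — newest first]: 138 @ $19.20 + 62 @ $15.75 = $3,626.10
Feb 10, 280 sold [LIFO — newest first]: 280 @ $19.75 = $5,530.00
Total COGS = $3,626.10 + $5,530.00 = $9,156.10
Ending inventory: 205 @ $15.75 + 59 @ $19.85 + 113 @ $19.75 = $6,631.65

Ending inventory = $6,631.65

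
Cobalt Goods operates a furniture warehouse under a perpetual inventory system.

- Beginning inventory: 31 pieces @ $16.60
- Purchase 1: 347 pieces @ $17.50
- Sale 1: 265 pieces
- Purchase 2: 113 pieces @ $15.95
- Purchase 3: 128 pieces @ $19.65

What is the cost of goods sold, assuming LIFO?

COGS = $4,637.50

Sale 1 (265) [LIFO — newest first]: 265 @ $17.50 = $4,637.50
Ending inventory: 31 @ $16.60 + 82 @ $17.50 + 113 @ $15.95 + 128 @ $19.65 = $6,267.15
Check: goods available $10,904.65 = COGS $4,637.50 + ending $6,267.15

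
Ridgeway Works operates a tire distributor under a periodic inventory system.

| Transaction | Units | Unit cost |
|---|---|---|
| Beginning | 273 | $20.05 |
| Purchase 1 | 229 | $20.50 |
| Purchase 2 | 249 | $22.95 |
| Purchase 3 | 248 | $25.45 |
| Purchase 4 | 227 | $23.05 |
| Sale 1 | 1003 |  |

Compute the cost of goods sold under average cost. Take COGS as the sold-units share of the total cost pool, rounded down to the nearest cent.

Sale 1, sell 1003: 1003/1226 × $27,426.65 → $22,437.95
Ending inventory (cost pool remaining) = $4,988.70
Check: goods available $27,426.65 = COGS $22,437.95 + ending $4,988.70

COGS = $22,437.95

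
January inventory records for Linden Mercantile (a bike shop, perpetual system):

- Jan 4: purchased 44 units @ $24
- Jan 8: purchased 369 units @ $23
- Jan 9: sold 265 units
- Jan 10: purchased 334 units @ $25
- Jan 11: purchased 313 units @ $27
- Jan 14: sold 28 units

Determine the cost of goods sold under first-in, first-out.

Jan 9, 265 sold [FIFO — oldest first]: 44 @ $24 + 221 @ $23 = $6,139
Jan 14, 28 sold [FIFO — oldest first]: 28 @ $23 = $644
Total COGS = $6,139 + $644 = $6,783
Ending inventory: 120 @ $23 + 334 @ $25 + 313 @ $27 = $19,561
Check: goods available $26,344 = COGS $6,783 + ending $19,561

COGS = $6,783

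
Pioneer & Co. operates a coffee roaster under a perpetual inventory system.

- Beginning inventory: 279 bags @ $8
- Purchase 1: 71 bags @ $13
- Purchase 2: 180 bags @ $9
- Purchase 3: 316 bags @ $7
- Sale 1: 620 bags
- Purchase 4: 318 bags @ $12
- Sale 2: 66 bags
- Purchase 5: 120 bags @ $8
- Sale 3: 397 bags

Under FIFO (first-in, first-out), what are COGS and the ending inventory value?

COGS = $9,831; ending inventory = $1,932

Sale 1 (620) [FIFO — oldest first]: 279 @ $8 + 71 @ $13 + 180 @ $9 + 90 @ $7 = $5,405
Sale 2 (66) [FIFO — oldest first]: 66 @ $7 = $462
Sale 3 (397) [FIFO — oldest first]: 160 @ $7 + 237 @ $12 = $3,964
Total COGS = $5,405 + $462 + $3,964 = $9,831
Ending inventory: 81 @ $12 + 120 @ $8 = $1,932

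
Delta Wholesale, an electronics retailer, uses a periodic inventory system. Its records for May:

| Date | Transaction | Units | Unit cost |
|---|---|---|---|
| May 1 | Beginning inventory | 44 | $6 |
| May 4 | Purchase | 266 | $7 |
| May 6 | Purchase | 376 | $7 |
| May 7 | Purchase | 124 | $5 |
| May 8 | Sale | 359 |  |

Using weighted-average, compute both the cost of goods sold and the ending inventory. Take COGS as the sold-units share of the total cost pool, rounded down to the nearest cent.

COGS = $2,383.58; ending inventory = $2,994.42

May 8, sell 359: 359/810 × $5,378.00 → $2,383.58
Ending inventory (cost pool remaining) = $2,994.42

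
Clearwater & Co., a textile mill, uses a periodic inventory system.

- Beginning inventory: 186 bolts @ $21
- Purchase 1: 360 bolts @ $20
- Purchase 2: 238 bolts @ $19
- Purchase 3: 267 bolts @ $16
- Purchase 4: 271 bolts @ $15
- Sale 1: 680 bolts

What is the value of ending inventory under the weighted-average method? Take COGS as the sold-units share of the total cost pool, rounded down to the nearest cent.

Ending inventory = $11,638.08

Sale 1, sell 680: 680/1322 × $23,965.00 → $12,326.92
Ending inventory (cost pool remaining) = $11,638.08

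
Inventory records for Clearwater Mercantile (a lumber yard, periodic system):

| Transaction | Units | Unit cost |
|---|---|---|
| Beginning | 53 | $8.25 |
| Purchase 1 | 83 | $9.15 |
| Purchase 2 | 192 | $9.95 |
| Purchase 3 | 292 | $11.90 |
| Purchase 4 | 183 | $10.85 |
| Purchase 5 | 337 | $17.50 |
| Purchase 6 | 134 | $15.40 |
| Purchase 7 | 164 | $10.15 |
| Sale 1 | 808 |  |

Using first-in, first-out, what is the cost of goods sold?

COGS = $8,654.95

Sale 1 (808) [FIFO — oldest first]: 53 @ $8.25 + 83 @ $9.15 + 192 @ $9.95 + 292 @ $11.90 + 183 @ $10.85 + 5 @ $17.50 = $8,654.95
Ending inventory: 332 @ $17.50 + 134 @ $15.40 + 164 @ $10.15 = $9,538.20
Check: goods available $18,193.15 = COGS $8,654.95 + ending $9,538.20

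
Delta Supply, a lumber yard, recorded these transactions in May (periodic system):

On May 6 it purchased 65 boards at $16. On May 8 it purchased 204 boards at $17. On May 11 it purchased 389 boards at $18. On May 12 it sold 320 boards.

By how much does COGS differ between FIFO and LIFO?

FIFO COGS: 65 @ $16 + 204 @ $17 + 51 @ $18 = $5,426
LIFO COGS: 320 @ $18 = $5,760
Difference = |$5,426 − $5,760| = $334

$334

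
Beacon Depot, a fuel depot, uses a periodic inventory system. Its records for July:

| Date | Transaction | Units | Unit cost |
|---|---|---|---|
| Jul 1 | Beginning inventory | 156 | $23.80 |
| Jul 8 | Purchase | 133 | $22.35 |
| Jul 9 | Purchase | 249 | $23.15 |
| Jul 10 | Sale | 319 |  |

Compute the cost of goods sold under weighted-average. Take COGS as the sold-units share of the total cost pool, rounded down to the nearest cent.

Jul 10, sell 319: 319/538 × $12,449.70 → $7,381.88
Ending inventory (cost pool remaining) = $5,067.82
Check: goods available $12,449.70 = COGS $7,381.88 + ending $5,067.82

COGS = $7,381.88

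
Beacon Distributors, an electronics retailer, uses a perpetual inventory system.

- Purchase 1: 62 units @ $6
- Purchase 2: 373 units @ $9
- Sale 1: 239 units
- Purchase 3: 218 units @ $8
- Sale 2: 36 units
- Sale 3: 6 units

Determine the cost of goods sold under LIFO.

COGS = $2,487

Sale 1 (239) [LIFO — newest first]: 239 @ $9 = $2,151
Sale 2 (36) [LIFO — newest first]: 36 @ $8 = $288
Sale 3 (6) [LIFO — newest first]: 6 @ $8 = $48
Total COGS = $2,151 + $288 + $48 = $2,487
Ending inventory: 62 @ $6 + 134 @ $9 + 176 @ $8 = $2,986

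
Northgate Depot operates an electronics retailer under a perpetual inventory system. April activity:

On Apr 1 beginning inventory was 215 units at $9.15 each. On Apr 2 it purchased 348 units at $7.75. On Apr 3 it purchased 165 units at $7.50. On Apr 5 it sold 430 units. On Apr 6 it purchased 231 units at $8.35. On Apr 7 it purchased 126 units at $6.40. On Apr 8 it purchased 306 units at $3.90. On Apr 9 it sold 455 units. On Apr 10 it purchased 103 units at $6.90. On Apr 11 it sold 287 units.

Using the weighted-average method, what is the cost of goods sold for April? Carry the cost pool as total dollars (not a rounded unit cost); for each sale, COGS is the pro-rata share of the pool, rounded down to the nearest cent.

After Apr 1: 215 on hand, pool $1,967.25 (≈ $9.1500 each)
After Apr 2: 563 on hand, pool $4,664.25 (≈ $8.2846 each)
After Apr 3: 728 on hand, pool $5,901.75 (≈ $8.1068 each)
Apr 5, sell 430: 430/728 × $5,901.75 → $3,485.92
After Apr 6: 529 on hand, pool $4,344.68 (≈ $8.2130 each)
After Apr 7: 655 on hand, pool $5,151.08 (≈ $7.8642 each)
After Apr 8: 961 on hand, pool $6,344.48 (≈ $6.6020 each)
Apr 9, sell 455: 455/961 × $6,344.48 → $3,003.89
After Apr 10: 609 on hand, pool $4,051.29 (≈ $6.6524 each)
Apr 11, sell 287: 287/609 × $4,051.29 → $1,909.22
Total COGS = $3,485.92 + $3,003.89 + $1,909.22 = $8,399.03
Ending inventory (cost pool remaining) = $2,142.07

COGS = $8,399.03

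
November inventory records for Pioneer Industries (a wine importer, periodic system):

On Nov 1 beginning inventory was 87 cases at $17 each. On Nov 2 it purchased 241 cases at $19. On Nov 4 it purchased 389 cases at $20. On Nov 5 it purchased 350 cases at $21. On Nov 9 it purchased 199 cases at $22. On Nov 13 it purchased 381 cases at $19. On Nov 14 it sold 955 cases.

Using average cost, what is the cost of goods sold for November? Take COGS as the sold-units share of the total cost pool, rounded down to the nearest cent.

COGS = $19,021.72

Nov 14, sell 955: 955/1647 × $32,805.00 → $19,021.72
Ending inventory (cost pool remaining) = $13,783.28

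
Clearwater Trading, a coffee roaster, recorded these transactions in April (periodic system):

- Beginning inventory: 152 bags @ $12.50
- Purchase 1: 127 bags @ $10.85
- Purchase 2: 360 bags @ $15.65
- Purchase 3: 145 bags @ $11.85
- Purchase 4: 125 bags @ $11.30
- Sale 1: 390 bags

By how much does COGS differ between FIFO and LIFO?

$6.35

FIFO COGS: 152 @ $12.50 + 127 @ $10.85 + 111 @ $15.65 = $5,015.10
LIFO COGS: 125 @ $11.30 + 145 @ $11.85 + 120 @ $15.65 = $5,008.75
Difference = |$5,015.10 − $5,008.75| = $6.35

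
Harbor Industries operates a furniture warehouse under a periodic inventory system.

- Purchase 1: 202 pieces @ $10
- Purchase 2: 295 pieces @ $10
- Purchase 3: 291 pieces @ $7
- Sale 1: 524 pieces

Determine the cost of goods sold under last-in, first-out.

Sale 1 (524) [LIFO — newest first]: 291 @ $7 + 233 @ $10 = $4,367
Ending inventory: 202 @ $10 + 62 @ $10 = $2,640

COGS = $4,367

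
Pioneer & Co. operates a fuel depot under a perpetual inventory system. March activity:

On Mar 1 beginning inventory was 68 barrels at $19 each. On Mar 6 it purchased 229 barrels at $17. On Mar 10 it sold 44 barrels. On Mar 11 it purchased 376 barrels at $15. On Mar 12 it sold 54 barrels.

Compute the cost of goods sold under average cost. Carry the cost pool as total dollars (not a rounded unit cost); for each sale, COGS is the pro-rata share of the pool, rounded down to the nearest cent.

COGS = $1,631.52

After Mar 1: 68 on hand, pool $1,292.00 (≈ $19.0000 each)
After Mar 6: 297 on hand, pool $5,185.00 (≈ $17.4579 each)
Mar 10, sell 44: 44/297 × $5,185.00 → $768.14
After Mar 11: 629 on hand, pool $10,056.86 (≈ $15.9886 each)
Mar 12, sell 54: 54/629 × $10,056.86 → $863.38
Total COGS = $768.14 + $863.38 = $1,631.52
Ending inventory (cost pool remaining) = $9,193.48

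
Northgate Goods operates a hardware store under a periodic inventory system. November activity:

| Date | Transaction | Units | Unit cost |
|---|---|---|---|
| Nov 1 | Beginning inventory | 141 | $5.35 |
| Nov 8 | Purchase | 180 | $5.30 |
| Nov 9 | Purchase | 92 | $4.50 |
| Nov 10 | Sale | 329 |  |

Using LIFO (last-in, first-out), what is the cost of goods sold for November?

COGS = $1,672.95

Nov 10, 329 sold [LIFO — newest first]: 92 @ $4.50 + 180 @ $5.30 + 57 @ $5.35 = $1,672.95
Ending inventory: 84 @ $5.35 = $449.40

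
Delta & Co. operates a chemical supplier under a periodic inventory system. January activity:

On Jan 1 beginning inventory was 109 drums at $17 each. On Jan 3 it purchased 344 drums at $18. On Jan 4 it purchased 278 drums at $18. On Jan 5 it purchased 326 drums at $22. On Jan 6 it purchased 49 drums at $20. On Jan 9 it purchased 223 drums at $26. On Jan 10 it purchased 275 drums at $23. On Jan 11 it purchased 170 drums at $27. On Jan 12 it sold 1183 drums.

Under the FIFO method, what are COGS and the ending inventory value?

COGS = $23,203; ending inventory = $14,711

Jan 12, 1183 sold [FIFO — oldest first]: 109 @ $17 + 344 @ $18 + 278 @ $18 + 326 @ $22 + 49 @ $20 + 77 @ $26 = $23,203
Ending inventory: 146 @ $26 + 275 @ $23 + 170 @ $27 = $14,711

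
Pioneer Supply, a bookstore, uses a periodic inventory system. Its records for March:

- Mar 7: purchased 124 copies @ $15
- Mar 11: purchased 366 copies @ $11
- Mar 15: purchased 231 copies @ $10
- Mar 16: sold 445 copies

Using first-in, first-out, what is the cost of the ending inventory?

Ending inventory = $2,805

Mar 16, 445 sold [FIFO — oldest first]: 124 @ $15 + 321 @ $11 = $5,391
Ending inventory: 45 @ $11 + 231 @ $10 = $2,805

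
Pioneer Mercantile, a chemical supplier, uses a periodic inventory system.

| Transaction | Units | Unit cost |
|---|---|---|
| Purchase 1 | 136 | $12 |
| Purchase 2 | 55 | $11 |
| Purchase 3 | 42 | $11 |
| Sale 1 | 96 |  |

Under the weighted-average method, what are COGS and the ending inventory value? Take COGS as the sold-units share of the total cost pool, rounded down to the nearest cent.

COGS = $1,112.03; ending inventory = $1,586.97

Sale 1, sell 96: 96/233 × $2,699.00 → $1,112.03
Ending inventory (cost pool remaining) = $1,586.97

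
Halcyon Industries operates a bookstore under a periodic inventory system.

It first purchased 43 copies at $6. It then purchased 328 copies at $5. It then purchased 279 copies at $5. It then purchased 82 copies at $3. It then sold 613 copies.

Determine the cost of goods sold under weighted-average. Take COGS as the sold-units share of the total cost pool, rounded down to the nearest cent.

Sale 1, sell 613: 613/732 × $3,539.00 → $2,963.67
Ending inventory (cost pool remaining) = $575.33
Check: goods available $3,539.00 = COGS $2,963.67 + ending $575.33

COGS = $2,963.67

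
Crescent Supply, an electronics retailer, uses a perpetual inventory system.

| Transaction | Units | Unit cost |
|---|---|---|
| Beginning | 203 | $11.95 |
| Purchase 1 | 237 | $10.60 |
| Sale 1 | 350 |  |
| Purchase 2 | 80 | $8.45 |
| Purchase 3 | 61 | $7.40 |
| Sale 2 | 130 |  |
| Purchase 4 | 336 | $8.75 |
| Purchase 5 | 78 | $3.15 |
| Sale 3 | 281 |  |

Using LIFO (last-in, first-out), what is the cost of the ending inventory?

Ending inventory = $2,332.20

Sale 1 (350) [LIFO — newest first]: 237 @ $10.60 + 113 @ $11.95 = $3,862.55
Sale 2 (130) [LIFO — newest first]: 61 @ $7.40 + 69 @ $8.45 = $1,034.45
Sale 3 (281) [LIFO — newest first]: 78 @ $3.15 + 203 @ $8.75 = $2,021.95
Total COGS = $3,862.55 + $1,034.45 + $2,021.95 = $6,918.95
Ending inventory: 90 @ $11.95 + 11 @ $8.45 + 133 @ $8.75 = $2,332.20
Check: goods available $9,251.15 = COGS $6,918.95 + ending $2,332.20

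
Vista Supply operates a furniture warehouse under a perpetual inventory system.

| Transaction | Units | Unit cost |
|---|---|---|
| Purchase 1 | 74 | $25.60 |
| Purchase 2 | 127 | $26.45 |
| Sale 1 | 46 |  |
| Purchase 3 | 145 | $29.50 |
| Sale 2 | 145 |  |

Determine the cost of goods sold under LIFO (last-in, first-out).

Sale 1 (46) [LIFO — newest first]: 46 @ $26.45 = $1,216.70
Sale 2 (145) [LIFO — newest first]: 145 @ $29.50 = $4,277.50
Total COGS = $1,216.70 + $4,277.50 = $5,494.20
Ending inventory: 74 @ $25.60 + 81 @ $26.45 = $4,036.85

COGS = $5,494.20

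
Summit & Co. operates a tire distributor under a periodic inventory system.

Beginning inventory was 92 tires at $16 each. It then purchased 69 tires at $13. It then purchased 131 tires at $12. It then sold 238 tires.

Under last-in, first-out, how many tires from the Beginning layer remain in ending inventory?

Sale 1 (238) [LIFO — newest first]: 131 @ $12 + 69 @ $13 + 38 @ $16 = $3,077
Ending inventory: 54 @ $16 = $864
Check: goods available $3,941 = COGS $3,077 + ending $864

54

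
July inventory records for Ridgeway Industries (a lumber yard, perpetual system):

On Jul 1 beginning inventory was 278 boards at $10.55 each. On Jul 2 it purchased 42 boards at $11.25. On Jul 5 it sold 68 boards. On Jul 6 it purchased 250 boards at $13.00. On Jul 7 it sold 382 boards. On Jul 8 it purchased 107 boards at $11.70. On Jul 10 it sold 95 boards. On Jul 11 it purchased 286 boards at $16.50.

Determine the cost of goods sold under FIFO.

COGS = $6,330.40

Jul 5, 68 sold [FIFO — oldest first]: 68 @ $10.55 = $717.40
Jul 7, 382 sold [FIFO — oldest first]: 210 @ $10.55 + 42 @ $11.25 + 130 @ $13.00 = $4,378.00
Jul 10, 95 sold [FIFO — oldest first]: 95 @ $13.00 = $1,235.00
Total COGS = $717.40 + $4,378.00 + $1,235.00 = $6,330.40
Ending inventory: 25 @ $13.00 + 107 @ $11.70 + 286 @ $16.50 = $6,295.90
Check: goods available $12,626.30 = COGS $6,330.40 + ending $6,295.90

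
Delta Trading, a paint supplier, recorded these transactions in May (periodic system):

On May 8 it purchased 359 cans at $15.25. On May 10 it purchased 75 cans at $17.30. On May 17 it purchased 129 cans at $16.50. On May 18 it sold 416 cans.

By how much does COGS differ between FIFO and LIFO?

$198.15

FIFO COGS: 359 @ $15.25 + 57 @ $17.30 = $6,460.85
LIFO COGS: 129 @ $16.50 + 75 @ $17.30 + 212 @ $15.25 = $6,659.00
Difference = |$6,460.85 − $6,659.00| = $198.15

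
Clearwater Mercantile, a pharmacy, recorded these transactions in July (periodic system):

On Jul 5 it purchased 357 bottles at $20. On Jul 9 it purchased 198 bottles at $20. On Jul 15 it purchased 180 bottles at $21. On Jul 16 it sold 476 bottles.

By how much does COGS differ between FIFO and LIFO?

FIFO COGS: 357 @ $20 + 119 @ $20 = $9,520
LIFO COGS: 180 @ $21 + 198 @ $20 + 98 @ $20 = $9,700
Difference = |$9,520 − $9,700| = $180

$180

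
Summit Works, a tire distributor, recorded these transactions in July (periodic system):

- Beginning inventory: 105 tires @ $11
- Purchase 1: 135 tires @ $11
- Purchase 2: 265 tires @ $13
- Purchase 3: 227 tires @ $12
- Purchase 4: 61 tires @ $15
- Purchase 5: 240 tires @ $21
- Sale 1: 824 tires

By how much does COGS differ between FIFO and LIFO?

$2,090

FIFO COGS: 105 @ $11 + 135 @ $11 + 265 @ $13 + 227 @ $12 + 61 @ $15 + 31 @ $21 = $10,375
LIFO COGS: 240 @ $21 + 61 @ $15 + 227 @ $12 + 265 @ $13 + 31 @ $11 = $12,465
Difference = |$10,375 − $12,465| = $2,090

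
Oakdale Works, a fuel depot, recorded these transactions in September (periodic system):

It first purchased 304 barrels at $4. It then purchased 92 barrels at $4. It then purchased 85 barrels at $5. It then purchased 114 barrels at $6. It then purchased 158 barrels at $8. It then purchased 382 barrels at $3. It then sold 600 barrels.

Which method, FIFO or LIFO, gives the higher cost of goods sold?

FIFO COGS: 304 @ $4 + 92 @ $4 + 85 @ $5 + 114 @ $6 + 5 @ $8 = $2,733
LIFO COGS: 382 @ $3 + 158 @ $8 + 60 @ $6 = $2,770

LIFO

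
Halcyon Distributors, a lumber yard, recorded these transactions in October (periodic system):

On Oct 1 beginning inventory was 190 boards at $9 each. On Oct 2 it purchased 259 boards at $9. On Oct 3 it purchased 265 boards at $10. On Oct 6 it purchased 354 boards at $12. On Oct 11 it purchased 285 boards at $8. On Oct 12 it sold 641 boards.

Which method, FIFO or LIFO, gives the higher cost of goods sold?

FIFO COGS: 190 @ $9 + 259 @ $9 + 192 @ $10 = $5,961
LIFO COGS: 285 @ $8 + 354 @ $12 + 2 @ $10 = $6,548

LIFO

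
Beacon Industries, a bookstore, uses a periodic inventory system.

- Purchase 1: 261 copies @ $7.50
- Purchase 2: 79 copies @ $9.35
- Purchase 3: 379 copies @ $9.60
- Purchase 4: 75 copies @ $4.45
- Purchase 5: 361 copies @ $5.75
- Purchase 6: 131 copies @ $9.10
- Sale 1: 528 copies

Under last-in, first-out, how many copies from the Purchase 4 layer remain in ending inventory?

Sale 1 (528) [LIFO — newest first]: 131 @ $9.10 + 361 @ $5.75 + 36 @ $4.45 = $3,428.05
Ending inventory: 261 @ $7.50 + 79 @ $9.35 + 379 @ $9.60 + 39 @ $4.45 = $6,508.10

39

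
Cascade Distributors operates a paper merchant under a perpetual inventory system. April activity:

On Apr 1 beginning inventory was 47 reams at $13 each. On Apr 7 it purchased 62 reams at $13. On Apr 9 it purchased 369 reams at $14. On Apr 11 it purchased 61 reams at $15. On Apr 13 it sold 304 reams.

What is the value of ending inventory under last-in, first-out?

Ending inventory = $3,181

Apr 13, 304 sold [LIFO — newest first]: 61 @ $15 + 243 @ $14 = $4,317
Ending inventory: 47 @ $13 + 62 @ $13 + 126 @ $14 = $3,181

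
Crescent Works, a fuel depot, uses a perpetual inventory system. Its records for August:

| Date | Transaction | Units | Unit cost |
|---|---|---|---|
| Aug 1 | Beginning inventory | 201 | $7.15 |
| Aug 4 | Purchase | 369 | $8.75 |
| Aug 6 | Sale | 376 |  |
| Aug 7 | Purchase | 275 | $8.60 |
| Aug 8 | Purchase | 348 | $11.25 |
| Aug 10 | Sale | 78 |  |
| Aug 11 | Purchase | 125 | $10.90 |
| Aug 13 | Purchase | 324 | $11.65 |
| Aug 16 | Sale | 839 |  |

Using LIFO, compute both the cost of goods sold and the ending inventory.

Aug 6, 376 sold [LIFO — newest first]: 369 @ $8.75 + 7 @ $7.15 = $3,278.80
Aug 10, 78 sold [LIFO — newest first]: 78 @ $11.25 = $877.50
Aug 16, 839 sold [LIFO — newest first]: 324 @ $11.65 + 125 @ $10.90 + 270 @ $11.25 + 120 @ $8.60 = $9,206.60
Total COGS = $3,278.80 + $877.50 + $9,206.60 = $13,362.90
Ending inventory: 194 @ $7.15 + 155 @ $8.60 = $2,720.10

COGS = $13,362.90; ending inventory = $2,720.10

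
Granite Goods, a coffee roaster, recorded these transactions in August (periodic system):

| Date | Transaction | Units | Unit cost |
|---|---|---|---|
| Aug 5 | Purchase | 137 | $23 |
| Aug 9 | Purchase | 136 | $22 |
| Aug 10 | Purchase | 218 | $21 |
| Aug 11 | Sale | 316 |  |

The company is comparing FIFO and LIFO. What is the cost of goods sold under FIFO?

COGS = $7,046

FIFO COGS: 137 @ $23 + 136 @ $22 + 43 @ $21 = $7,046
LIFO COGS: 218 @ $21 + 98 @ $22 = $6,734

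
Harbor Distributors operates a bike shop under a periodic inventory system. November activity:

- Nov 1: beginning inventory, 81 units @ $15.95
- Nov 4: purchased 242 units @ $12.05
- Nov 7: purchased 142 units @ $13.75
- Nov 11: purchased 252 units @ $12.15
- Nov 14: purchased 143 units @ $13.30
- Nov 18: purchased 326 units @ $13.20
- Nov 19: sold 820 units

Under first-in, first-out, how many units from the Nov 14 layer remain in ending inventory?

40

Nov 19, 820 sold [FIFO — oldest first]: 81 @ $15.95 + 242 @ $12.05 + 142 @ $13.75 + 252 @ $12.15 + 103 @ $13.30 = $10,592.25
Ending inventory: 40 @ $13.30 + 326 @ $13.20 = $4,835.20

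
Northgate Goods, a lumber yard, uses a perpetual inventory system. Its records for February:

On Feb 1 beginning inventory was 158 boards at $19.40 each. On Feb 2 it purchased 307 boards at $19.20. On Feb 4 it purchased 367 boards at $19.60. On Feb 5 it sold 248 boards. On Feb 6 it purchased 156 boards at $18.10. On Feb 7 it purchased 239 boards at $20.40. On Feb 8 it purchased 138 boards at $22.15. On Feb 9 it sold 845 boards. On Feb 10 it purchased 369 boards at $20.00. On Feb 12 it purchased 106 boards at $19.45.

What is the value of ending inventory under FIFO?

Feb 5, 248 sold [FIFO — oldest first]: 158 @ $19.40 + 90 @ $19.20 = $4,793.20
Feb 9, 845 sold [FIFO — oldest first]: 217 @ $19.20 + 367 @ $19.60 + 156 @ $18.10 + 105 @ $20.40 = $16,325.20
Total COGS = $4,793.20 + $16,325.20 = $21,118.40
Ending inventory: 134 @ $20.40 + 138 @ $22.15 + 369 @ $20.00 + 106 @ $19.45 = $15,232.00
Check: goods available $36,350.40 = COGS $21,118.40 + ending $15,232.00

Ending inventory = $15,232.00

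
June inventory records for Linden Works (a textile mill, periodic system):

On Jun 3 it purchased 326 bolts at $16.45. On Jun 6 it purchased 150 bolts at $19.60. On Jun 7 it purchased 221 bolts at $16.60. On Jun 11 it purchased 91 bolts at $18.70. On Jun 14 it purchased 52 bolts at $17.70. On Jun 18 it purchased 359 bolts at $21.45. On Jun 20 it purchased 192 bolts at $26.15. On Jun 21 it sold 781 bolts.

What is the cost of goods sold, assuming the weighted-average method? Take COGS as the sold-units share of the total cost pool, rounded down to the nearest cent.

COGS = $15,336.31

Jun 21, sell 781: 781/1391 × $27,314.75 → $15,336.31
Ending inventory (cost pool remaining) = $11,978.44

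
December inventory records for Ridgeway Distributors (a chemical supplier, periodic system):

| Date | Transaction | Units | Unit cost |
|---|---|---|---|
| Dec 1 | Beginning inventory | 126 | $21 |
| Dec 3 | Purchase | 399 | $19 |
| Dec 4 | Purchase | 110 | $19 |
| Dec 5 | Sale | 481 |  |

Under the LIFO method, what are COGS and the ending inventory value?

COGS = $9,139; ending inventory = $3,178

Dec 5, 481 sold [LIFO — newest first]: 110 @ $19 + 371 @ $19 = $9,139
Ending inventory: 126 @ $21 + 28 @ $19 = $3,178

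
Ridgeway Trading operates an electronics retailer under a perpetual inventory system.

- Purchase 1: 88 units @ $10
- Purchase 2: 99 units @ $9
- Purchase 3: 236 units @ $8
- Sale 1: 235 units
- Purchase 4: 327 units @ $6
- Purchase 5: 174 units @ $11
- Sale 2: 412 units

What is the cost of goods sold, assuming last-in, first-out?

COGS = $5,222

Sale 1 (235) [LIFO — newest first]: 235 @ $8 = $1,880
Sale 2 (412) [LIFO — newest first]: 174 @ $11 + 238 @ $6 = $3,342
Total COGS = $1,880 + $3,342 = $5,222
Ending inventory: 88 @ $10 + 99 @ $9 + 1 @ $8 + 89 @ $6 = $2,313
Check: goods available $7,535 = COGS $5,222 + ending $2,313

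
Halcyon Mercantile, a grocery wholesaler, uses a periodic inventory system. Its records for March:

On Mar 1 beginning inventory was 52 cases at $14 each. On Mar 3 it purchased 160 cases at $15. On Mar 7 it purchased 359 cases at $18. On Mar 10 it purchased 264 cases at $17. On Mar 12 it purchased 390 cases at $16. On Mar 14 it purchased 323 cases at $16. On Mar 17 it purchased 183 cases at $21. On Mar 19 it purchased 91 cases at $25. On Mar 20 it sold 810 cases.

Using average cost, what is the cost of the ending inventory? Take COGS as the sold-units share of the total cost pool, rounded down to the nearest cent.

Mar 20, sell 810: 810/1822 × $31,604.00 → $14,050.07
Ending inventory (cost pool remaining) = $17,553.93
Check: goods available $31,604.00 = COGS $14,050.07 + ending $17,553.93

Ending inventory = $17,553.93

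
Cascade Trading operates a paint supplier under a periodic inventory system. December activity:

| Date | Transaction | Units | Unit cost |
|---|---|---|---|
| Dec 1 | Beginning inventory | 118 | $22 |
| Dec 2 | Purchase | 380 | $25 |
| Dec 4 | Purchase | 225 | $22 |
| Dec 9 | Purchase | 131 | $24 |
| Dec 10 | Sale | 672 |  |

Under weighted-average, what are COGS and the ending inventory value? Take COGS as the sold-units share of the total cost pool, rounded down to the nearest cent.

Dec 10, sell 672: 672/854 × $20,190.00 → $15,887.21
Ending inventory (cost pool remaining) = $4,302.79

COGS = $15,887.21; ending inventory = $4,302.79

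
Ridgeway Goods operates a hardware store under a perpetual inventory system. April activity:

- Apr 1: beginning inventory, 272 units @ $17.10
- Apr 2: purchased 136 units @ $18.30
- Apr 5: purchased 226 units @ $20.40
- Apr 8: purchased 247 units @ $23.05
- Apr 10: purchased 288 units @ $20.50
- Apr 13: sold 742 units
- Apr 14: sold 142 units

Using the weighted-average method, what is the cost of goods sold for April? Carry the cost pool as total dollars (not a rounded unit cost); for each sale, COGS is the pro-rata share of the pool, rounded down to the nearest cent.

After Apr 1: 272 on hand, pool $4,651.20 (≈ $17.1000 each)
After Apr 2: 408 on hand, pool $7,140.00 (≈ $17.5000 each)
After Apr 5: 634 on hand, pool $11,750.40 (≈ $18.5338 each)
After Apr 8: 881 on hand, pool $17,443.75 (≈ $19.7999 each)
After Apr 10: 1169 on hand, pool $23,347.75 (≈ $19.9724 each)
Apr 13, sell 742: 742/1169 × $23,347.75 → $14,819.52
Apr 14, sell 142: 142/427 × $8,528.23 → $2,836.08
Total COGS = $14,819.52 + $2,836.08 = $17,655.60
Ending inventory (cost pool remaining) = $5,692.15

COGS = $17,655.60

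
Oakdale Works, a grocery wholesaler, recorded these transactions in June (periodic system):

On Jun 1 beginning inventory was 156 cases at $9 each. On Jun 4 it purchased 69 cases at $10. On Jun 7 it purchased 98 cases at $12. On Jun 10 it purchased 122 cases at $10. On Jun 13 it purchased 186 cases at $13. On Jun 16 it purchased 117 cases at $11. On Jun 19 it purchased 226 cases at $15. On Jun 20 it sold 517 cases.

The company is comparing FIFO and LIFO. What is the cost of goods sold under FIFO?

COGS = $5,426

FIFO COGS: 156 @ $9 + 69 @ $10 + 98 @ $12 + 122 @ $10 + 72 @ $13 = $5,426
LIFO COGS: 226 @ $15 + 117 @ $11 + 174 @ $13 = $6,939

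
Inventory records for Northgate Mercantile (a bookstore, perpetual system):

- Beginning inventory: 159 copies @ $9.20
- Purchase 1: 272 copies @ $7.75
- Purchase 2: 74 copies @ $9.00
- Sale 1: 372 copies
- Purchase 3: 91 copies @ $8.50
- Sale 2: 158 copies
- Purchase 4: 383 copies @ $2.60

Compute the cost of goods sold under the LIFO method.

Sale 1 (372) [LIFO — newest first]: 74 @ $9.00 + 272 @ $7.75 + 26 @ $9.20 = $3,013.20
Sale 2 (158) [LIFO — newest first]: 91 @ $8.50 + 67 @ $9.20 = $1,389.90
Total COGS = $3,013.20 + $1,389.90 = $4,403.10
Ending inventory: 66 @ $9.20 + 383 @ $2.60 = $1,603.00

COGS = $4,403.10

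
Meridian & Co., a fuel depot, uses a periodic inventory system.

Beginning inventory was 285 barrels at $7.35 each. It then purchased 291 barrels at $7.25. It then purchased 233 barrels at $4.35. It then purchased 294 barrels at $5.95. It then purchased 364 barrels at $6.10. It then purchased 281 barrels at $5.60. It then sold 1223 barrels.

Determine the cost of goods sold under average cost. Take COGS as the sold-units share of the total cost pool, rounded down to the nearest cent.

Sale 1, sell 1223: 1223/1748 × $10,761.35 → $7,529.25
Ending inventory (cost pool remaining) = $3,232.10
Check: goods available $10,761.35 = COGS $7,529.25 + ending $3,232.10

COGS = $7,529.25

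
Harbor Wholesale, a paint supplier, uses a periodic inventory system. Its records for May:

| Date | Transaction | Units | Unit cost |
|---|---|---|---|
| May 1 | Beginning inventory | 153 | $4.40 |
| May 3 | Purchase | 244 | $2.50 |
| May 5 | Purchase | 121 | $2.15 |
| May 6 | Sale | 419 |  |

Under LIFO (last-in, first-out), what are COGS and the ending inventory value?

May 6, 419 sold [LIFO — newest first]: 121 @ $2.15 + 244 @ $2.50 + 54 @ $4.40 = $1,107.75
Ending inventory: 99 @ $4.40 = $435.60

COGS = $1,107.75; ending inventory = $435.60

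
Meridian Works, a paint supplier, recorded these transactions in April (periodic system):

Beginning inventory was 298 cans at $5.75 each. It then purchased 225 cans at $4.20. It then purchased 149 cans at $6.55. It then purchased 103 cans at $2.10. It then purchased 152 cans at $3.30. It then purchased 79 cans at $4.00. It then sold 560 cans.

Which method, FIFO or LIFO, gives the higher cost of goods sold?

FIFO

FIFO COGS: 298 @ $5.75 + 225 @ $4.20 + 37 @ $6.55 = $2,900.85
LIFO COGS: 79 @ $4.00 + 152 @ $3.30 + 103 @ $2.10 + 149 @ $6.55 + 77 @ $4.20 = $2,333.25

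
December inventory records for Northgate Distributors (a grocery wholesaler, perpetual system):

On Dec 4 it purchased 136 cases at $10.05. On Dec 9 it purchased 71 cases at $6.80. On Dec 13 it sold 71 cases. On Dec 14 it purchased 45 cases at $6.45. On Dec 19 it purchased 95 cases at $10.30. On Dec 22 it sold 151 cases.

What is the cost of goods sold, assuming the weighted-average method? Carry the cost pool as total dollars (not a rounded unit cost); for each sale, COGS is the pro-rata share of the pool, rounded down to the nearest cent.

After Dec 4: 136 on hand, pool $1,366.80 (≈ $10.0500 each)
After Dec 9: 207 on hand, pool $1,849.60 (≈ $8.9353 each)
Dec 13, sell 71: 71/207 × $1,849.60 → $634.40
After Dec 14: 181 on hand, pool $1,505.45 (≈ $8.3174 each)
After Dec 19: 276 on hand, pool $2,483.95 (≈ $8.9998 each)
Dec 22, sell 151: 151/276 × $2,483.95 → $1,358.97
Total COGS = $634.40 + $1,358.97 = $1,993.37
Ending inventory (cost pool remaining) = $1,124.98

COGS = $1,993.37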